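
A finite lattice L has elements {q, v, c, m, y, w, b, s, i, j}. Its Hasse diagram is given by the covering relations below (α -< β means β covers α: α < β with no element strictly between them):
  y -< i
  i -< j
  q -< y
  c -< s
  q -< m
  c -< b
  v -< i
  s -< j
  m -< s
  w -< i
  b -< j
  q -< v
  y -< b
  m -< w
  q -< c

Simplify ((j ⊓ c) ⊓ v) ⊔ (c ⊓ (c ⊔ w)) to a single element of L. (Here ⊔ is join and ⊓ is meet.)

c

j ∧ c = c
c ∧ v = q
c ∨ w = j
c ∧ j = c
q ∨ c = c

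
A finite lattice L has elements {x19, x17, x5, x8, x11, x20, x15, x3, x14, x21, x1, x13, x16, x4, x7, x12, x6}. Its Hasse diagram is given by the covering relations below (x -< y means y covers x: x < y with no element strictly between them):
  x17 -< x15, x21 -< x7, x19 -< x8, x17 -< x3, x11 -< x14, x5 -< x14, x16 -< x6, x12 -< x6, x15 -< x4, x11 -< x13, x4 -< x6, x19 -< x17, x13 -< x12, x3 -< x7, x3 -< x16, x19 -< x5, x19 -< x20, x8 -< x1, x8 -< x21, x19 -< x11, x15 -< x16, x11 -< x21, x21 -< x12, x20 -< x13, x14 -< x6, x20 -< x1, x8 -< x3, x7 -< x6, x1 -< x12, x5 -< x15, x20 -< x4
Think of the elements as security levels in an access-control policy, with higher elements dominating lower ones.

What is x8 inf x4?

x19

Common lower bounds of {x8, x4}: x19.
The greatest among these is x19.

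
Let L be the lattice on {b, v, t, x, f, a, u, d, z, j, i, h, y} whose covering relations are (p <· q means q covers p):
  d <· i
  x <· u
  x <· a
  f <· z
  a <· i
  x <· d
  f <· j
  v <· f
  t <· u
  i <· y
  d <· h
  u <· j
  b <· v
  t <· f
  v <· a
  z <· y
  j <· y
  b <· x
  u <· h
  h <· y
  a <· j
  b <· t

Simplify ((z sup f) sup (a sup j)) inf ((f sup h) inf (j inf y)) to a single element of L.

z ∨ f = z
a ∨ j = j
z ∨ j = y
f ∨ h = y
j ∧ y = j
y ∧ j = j
y ∧ j = j

j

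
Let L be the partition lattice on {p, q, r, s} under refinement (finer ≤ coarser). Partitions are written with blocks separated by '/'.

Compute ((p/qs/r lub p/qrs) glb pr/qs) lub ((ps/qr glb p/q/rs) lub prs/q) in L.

p/qs/r ∨ p/qrs = p/qrs
p/qrs ∧ pr/qs = p/qs/r
ps/qr ∧ p/q/rs = p/q/r/s
p/q/r/s ∨ prs/q = prs/q
p/qs/r ∨ prs/q = pqrs

pqrs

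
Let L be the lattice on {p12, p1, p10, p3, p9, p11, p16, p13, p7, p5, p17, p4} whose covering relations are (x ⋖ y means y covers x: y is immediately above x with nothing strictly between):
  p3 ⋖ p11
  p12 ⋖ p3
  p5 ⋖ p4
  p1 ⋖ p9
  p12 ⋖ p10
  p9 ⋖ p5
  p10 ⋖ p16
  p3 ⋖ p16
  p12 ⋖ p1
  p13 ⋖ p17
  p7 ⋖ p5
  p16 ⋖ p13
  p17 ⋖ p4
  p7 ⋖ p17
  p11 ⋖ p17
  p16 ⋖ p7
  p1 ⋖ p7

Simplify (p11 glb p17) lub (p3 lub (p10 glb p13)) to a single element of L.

p17

p11 ∧ p17 = p11
p10 ∧ p13 = p10
p3 ∨ p10 = p16
p11 ∨ p16 = p17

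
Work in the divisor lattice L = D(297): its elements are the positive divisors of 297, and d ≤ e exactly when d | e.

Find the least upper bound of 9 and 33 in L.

Common upper bounds of {9, 33}: 297, 99.
The least among these is 99.

99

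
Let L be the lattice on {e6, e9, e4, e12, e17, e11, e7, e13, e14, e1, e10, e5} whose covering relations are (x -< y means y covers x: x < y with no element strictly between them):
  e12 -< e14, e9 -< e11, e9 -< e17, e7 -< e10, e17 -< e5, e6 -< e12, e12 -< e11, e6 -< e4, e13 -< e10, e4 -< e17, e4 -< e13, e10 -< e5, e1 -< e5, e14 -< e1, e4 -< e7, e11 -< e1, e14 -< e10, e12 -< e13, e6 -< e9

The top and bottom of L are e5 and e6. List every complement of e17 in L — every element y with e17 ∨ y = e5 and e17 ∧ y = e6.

e12, e14

Need y with e17 ∨ y = e5 and e17 ∧ y = e6.
Checking each element gives: e12, e14.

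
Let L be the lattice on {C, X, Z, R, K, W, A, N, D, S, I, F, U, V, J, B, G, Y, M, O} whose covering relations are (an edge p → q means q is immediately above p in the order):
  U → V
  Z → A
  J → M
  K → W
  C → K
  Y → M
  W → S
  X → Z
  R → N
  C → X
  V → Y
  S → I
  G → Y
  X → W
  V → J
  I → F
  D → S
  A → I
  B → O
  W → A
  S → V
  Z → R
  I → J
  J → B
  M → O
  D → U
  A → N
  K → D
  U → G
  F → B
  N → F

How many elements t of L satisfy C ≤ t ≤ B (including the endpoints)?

16

The interval [C, B] = {A, B, C, D, F, I, J, K, N, R, S, U, V, W, X, Z}, which has 16 elements.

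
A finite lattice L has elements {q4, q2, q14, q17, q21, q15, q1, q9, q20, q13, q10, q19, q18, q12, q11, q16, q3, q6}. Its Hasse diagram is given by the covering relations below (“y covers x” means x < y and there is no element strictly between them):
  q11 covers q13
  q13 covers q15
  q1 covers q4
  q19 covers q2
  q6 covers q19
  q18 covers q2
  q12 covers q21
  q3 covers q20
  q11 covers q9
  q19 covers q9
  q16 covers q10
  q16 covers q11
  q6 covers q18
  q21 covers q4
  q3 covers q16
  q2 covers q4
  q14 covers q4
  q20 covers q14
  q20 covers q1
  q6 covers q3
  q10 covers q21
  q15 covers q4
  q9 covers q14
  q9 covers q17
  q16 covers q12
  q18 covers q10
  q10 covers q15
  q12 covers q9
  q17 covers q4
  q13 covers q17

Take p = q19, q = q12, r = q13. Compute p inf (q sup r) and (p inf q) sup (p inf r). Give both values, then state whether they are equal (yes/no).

q9; q9; yes

q sup r = q16, so p inf (q sup r) = q19 inf q16 = q9.
p inf q = q9 and p inf r = q17, so (p inf q) sup (p inf r) = q9 sup q17 = q9.
Equal: yes.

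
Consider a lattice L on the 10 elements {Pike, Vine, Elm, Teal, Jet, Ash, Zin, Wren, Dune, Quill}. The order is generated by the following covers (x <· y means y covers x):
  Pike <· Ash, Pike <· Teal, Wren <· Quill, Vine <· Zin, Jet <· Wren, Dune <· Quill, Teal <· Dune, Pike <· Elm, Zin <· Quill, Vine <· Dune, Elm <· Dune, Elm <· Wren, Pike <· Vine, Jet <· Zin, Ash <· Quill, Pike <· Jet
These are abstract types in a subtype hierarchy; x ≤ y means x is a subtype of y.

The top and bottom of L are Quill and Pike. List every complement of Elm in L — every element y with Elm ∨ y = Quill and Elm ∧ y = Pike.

Need y with Elm ∨ y = Quill and Elm ∧ y = Pike.
Checking each element gives: Ash, Zin.

Ash, Zin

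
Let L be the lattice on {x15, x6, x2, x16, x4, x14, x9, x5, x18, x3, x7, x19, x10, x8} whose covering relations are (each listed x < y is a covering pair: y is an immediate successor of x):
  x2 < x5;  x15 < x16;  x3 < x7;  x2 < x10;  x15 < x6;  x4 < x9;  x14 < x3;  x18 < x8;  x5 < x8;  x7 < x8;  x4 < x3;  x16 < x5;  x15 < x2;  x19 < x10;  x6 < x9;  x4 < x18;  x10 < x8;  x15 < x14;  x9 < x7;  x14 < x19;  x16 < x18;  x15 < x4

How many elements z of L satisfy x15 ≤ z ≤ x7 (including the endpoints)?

7

The interval [x15, x7] = {x14, x15, x3, x4, x6, x7, x9}, which has 7 elements.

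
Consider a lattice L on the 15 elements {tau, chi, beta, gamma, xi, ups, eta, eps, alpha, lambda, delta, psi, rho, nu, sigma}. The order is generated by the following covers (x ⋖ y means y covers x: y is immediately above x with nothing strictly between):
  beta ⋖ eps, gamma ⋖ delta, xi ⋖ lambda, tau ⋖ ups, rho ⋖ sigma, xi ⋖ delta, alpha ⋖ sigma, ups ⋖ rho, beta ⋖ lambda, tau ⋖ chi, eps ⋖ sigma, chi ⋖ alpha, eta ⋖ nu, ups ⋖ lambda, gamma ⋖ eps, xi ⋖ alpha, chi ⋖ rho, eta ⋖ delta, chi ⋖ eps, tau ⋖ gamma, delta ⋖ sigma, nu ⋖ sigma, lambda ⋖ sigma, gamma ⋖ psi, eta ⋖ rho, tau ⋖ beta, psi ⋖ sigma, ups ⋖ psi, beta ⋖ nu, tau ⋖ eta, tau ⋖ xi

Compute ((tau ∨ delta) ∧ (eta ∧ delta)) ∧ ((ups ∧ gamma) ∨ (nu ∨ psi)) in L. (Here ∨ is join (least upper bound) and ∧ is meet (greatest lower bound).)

eta

tau ∨ delta = delta
eta ∧ delta = eta
delta ∧ eta = eta
ups ∧ gamma = tau
nu ∨ psi = sigma
tau ∨ sigma = sigma
eta ∧ sigma = eta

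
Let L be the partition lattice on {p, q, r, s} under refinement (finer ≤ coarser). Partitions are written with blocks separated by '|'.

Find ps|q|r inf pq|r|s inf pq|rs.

p|q|r|s

Common lower bounds of {ps|q|r, pq|r|s, pq|rs}: p|q|r|s.
The greatest among these is p|q|r|s.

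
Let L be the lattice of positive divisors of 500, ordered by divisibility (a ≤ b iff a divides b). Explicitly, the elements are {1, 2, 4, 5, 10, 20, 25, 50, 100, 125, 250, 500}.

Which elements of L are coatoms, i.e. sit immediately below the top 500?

100, 250

The coatoms are exactly the elements covered by 500: 100, 250.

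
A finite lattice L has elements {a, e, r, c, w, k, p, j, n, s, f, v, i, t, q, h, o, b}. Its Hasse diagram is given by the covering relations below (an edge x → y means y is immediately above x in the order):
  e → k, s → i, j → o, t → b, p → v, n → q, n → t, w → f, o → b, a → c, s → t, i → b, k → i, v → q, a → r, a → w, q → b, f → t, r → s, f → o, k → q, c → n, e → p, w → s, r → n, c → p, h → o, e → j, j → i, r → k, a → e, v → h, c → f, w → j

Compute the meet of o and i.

Common lower bounds of {o, i}: a, e, j, w.
The greatest among these is j.

j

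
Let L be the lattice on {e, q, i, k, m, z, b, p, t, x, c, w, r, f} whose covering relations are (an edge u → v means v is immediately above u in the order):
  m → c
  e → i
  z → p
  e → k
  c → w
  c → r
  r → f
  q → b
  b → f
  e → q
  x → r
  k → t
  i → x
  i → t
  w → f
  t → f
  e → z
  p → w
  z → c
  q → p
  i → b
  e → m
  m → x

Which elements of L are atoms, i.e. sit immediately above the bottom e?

The atoms are exactly the elements that cover e: i, k, m, q, z.

i, k, m, q, z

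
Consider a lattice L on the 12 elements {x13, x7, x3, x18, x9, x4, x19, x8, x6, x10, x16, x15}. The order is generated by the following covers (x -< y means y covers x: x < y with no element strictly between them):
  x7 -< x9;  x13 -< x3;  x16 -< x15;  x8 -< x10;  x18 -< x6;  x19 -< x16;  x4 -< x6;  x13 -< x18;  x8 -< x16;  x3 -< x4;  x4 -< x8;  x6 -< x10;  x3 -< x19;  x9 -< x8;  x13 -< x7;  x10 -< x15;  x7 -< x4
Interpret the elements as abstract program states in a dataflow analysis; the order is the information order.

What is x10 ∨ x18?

x10

Common upper bounds of {x10, x18}: x10, x15.
The least among these is x10.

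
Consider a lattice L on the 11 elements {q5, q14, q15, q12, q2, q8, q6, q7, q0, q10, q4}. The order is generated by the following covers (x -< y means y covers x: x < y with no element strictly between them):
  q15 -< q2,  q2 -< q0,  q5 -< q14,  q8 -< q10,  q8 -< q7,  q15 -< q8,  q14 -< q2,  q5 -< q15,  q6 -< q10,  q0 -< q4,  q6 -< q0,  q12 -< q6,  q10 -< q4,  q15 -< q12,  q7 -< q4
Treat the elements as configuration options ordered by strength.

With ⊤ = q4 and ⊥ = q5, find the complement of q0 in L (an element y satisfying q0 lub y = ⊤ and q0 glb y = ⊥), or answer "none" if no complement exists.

none

For every candidate y, either q0 ∨ y ≠ q4 or q0 ∧ y ≠ q5; no complement exists.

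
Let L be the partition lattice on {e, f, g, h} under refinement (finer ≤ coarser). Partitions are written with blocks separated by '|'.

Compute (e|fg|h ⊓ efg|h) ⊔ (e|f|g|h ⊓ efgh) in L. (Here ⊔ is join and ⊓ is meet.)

e|fg|h

e|fg|h ∧ efg|h = e|fg|h
e|f|g|h ∧ efgh = e|f|g|h
e|fg|h ∨ e|f|g|h = e|fg|h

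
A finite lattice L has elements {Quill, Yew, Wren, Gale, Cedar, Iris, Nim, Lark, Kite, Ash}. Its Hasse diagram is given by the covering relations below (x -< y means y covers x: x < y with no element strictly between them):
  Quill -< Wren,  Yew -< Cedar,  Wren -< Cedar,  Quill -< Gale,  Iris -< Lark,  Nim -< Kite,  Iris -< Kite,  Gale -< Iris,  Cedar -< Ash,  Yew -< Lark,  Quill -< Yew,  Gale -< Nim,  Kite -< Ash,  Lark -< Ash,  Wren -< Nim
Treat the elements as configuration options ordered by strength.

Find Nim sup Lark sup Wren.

Common upper bounds of {Nim, Lark, Wren}: Ash.
The least among these is Ash.

Ash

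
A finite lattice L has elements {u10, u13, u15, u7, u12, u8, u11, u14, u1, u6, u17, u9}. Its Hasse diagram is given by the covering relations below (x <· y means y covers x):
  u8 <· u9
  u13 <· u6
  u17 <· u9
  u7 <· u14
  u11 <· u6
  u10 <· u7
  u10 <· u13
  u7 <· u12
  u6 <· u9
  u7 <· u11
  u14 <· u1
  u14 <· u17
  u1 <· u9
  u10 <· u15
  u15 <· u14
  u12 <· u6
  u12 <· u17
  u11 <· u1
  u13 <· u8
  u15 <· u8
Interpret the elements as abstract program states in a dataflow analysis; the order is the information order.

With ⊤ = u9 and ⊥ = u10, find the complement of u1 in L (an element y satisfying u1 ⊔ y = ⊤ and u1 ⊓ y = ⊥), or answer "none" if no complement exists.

u13

Need y with u1 ∨ y = u9 and u1 ∧ y = u10.
Checking each element gives: u13.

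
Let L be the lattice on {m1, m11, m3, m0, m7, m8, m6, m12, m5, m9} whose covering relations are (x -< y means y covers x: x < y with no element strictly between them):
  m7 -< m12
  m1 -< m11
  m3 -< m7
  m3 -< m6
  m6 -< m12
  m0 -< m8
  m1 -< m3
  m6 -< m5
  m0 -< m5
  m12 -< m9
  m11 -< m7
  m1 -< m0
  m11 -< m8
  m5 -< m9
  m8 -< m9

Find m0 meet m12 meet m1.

m1

Common lower bounds of {m0, m12, m1}: m1.
The greatest among these is m1.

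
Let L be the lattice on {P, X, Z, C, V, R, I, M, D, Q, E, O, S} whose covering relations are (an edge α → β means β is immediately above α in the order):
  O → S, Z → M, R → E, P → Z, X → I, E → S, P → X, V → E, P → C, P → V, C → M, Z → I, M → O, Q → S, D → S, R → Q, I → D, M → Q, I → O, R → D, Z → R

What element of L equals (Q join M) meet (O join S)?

Q ∨ M = Q
O ∨ S = S
Q ∧ S = Q

Q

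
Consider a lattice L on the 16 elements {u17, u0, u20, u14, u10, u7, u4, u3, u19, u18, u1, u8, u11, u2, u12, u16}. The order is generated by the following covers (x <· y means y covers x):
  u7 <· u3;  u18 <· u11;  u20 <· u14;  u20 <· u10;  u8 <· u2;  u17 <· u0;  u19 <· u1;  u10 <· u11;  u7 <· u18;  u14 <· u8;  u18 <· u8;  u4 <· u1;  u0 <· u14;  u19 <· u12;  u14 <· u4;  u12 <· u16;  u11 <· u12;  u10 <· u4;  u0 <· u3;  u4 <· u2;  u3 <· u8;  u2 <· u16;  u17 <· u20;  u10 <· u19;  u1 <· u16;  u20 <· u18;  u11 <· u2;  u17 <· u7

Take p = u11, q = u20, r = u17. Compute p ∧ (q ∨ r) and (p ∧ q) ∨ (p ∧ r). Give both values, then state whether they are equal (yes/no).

u20; u20; yes

q ∨ r = u20, so p ∧ (q ∨ r) = u11 ∧ u20 = u20.
p ∧ q = u20 and p ∧ r = u17, so (p ∧ q) ∨ (p ∧ r) = u20 ∨ u17 = u20.
Equal: yes.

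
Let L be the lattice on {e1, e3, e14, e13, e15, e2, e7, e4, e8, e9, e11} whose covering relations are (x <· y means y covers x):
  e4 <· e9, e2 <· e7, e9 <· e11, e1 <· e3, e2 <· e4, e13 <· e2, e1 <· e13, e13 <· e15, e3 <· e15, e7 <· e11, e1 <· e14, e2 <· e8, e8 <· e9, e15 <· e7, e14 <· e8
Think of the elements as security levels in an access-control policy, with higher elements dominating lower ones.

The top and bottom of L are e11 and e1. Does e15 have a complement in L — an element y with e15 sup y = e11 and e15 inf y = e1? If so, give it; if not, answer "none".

e14

Need y with e15 ∨ y = e11 and e15 ∧ y = e1.
Checking each element gives: e14.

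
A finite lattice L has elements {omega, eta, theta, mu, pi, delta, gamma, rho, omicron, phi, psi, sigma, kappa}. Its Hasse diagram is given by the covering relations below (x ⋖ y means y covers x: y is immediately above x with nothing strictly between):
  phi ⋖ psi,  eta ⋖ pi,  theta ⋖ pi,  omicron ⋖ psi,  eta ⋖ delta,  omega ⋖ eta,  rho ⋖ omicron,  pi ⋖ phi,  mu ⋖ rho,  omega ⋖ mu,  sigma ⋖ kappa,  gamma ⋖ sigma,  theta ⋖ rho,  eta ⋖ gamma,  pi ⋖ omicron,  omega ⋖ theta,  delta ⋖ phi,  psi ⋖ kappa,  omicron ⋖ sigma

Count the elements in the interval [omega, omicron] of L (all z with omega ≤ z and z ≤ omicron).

The interval [omega, omicron] = {eta, mu, omega, omicron, pi, rho, theta}, which has 7 elements.

7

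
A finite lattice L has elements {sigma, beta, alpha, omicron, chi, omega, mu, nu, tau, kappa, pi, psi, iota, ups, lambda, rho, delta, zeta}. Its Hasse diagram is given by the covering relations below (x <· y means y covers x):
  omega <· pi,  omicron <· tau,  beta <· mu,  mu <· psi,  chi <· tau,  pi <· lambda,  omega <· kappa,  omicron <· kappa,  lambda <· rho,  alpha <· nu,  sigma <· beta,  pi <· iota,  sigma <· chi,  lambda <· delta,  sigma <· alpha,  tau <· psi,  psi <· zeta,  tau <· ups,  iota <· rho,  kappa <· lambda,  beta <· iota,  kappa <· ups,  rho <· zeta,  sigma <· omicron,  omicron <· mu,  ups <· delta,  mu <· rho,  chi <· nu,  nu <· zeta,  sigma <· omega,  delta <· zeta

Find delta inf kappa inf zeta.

Common lower bounds of {delta, kappa, zeta}: kappa, omega, omicron, sigma.
The greatest among these is kappa.

kappa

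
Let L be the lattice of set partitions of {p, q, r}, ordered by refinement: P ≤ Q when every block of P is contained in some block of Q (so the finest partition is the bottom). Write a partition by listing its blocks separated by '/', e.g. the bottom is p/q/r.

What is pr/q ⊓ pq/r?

p/q/r

The meet (common refinement) of pr/q and pq/r intersects blocks pairwise, giving p/q/r.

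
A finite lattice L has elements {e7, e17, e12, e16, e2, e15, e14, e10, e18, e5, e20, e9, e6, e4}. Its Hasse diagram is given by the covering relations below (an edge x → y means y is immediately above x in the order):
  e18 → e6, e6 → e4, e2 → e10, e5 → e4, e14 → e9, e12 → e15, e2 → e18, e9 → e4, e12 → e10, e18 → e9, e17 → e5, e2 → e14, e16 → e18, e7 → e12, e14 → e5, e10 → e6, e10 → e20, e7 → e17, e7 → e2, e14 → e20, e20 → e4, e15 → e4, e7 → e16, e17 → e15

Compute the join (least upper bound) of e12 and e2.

Common upper bounds of {e12, e2}: e10, e20, e4, e6.
The least among these is e10.

e10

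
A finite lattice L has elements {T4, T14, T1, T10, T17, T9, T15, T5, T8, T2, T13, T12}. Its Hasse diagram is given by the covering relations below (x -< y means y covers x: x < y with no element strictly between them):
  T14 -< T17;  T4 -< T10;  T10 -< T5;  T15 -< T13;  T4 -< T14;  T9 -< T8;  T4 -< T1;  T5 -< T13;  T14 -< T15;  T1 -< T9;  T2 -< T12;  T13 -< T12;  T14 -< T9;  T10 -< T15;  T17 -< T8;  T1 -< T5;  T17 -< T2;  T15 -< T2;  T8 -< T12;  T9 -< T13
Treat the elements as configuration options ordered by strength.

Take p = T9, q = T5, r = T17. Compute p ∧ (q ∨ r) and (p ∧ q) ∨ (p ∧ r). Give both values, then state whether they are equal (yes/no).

q ∨ r = T12, so p ∧ (q ∨ r) = T9 ∧ T12 = T9.
p ∧ q = T1 and p ∧ r = T14, so (p ∧ q) ∨ (p ∧ r) = T1 ∨ T14 = T9.
Equal: yes.

T9; T9; yes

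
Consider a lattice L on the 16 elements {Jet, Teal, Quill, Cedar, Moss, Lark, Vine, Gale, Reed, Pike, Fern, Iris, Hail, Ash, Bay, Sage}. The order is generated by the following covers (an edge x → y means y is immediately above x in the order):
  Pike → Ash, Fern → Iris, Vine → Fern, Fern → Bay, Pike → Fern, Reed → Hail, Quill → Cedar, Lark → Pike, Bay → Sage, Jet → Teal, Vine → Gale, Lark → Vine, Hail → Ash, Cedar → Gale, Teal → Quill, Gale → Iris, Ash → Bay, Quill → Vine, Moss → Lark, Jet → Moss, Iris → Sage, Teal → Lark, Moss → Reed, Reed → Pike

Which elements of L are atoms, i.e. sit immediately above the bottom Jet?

The atoms are exactly the elements that cover Jet: Moss, Teal.

Moss, Teal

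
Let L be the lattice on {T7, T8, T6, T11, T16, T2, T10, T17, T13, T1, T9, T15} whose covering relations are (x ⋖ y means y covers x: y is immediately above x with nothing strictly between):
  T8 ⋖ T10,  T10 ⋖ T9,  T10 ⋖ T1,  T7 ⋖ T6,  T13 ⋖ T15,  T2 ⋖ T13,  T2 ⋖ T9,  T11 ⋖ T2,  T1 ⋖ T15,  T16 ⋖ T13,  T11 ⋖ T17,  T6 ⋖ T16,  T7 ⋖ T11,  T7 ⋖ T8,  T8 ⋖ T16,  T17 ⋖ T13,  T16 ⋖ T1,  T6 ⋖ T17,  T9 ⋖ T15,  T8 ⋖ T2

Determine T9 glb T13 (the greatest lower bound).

T2

Common lower bounds of {T9, T13}: T11, T2, T7, T8.
The greatest among these is T2.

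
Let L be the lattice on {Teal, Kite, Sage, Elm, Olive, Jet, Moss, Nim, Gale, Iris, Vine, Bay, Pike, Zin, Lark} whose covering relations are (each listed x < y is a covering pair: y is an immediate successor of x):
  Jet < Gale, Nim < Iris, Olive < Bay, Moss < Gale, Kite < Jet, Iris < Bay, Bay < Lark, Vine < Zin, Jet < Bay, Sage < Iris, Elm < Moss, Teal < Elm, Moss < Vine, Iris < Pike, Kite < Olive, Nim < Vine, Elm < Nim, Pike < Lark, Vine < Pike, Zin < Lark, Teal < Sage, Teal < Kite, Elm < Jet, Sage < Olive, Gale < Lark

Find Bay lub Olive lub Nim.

Bay

Common upper bounds of {Bay, Olive, Nim}: Bay, Lark.
The least among these is Bay.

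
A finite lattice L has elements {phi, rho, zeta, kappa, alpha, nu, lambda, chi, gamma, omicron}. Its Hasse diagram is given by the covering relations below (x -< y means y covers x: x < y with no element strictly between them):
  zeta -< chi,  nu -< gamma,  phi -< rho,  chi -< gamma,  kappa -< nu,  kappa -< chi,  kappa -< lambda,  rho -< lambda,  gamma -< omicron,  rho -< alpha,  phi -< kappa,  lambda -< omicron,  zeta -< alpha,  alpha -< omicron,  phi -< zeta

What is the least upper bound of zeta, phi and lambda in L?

Common upper bounds of {zeta, phi, lambda}: omicron.
The least among these is omicron.

omicron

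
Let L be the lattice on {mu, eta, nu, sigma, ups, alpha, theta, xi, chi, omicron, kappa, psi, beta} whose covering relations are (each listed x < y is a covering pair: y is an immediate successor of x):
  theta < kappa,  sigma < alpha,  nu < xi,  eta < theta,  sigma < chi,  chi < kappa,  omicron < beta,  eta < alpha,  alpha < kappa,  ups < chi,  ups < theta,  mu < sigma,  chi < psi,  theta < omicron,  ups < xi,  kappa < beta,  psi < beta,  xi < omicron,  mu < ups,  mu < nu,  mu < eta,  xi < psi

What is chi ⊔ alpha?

Common upper bounds of {chi, alpha}: beta, kappa.
The least among these is kappa.

kappa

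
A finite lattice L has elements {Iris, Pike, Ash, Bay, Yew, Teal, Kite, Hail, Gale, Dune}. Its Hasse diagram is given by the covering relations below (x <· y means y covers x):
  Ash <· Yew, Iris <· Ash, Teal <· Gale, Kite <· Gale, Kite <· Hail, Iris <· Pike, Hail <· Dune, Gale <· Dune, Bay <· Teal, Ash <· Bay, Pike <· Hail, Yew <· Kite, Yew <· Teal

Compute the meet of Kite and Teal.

Yew

Common lower bounds of {Kite, Teal}: Ash, Iris, Yew.
The greatest among these is Yew.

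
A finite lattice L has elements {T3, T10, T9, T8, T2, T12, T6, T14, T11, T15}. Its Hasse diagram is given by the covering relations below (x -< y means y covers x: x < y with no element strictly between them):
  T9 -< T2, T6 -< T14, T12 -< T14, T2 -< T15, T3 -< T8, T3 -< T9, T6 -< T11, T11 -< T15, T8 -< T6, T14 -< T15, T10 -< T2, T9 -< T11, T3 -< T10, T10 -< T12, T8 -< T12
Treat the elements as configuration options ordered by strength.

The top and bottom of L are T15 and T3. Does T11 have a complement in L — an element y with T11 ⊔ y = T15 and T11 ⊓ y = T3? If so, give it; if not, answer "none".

T10

Need y with T11 ∨ y = T15 and T11 ∧ y = T3.
Checking each element gives: T10.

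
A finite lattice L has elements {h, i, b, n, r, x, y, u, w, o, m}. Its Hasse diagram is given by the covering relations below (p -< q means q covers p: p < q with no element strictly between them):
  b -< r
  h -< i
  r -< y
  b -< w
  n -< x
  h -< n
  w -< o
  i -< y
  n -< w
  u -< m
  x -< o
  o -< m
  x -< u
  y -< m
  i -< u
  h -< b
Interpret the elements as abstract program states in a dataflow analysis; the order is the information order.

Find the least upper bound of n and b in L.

w

Common upper bounds of {n, b}: m, o, w.
The least among these is w.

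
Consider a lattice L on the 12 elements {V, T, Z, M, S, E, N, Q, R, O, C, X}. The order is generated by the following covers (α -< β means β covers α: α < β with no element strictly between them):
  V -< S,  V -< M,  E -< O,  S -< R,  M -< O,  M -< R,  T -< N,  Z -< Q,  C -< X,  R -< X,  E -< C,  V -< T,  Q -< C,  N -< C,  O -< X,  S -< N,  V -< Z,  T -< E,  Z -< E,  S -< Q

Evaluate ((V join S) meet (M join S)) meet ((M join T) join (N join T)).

V ∨ S = S
M ∨ S = R
S ∧ R = S
M ∨ T = O
N ∨ T = N
O ∨ N = X
S ∧ X = S

S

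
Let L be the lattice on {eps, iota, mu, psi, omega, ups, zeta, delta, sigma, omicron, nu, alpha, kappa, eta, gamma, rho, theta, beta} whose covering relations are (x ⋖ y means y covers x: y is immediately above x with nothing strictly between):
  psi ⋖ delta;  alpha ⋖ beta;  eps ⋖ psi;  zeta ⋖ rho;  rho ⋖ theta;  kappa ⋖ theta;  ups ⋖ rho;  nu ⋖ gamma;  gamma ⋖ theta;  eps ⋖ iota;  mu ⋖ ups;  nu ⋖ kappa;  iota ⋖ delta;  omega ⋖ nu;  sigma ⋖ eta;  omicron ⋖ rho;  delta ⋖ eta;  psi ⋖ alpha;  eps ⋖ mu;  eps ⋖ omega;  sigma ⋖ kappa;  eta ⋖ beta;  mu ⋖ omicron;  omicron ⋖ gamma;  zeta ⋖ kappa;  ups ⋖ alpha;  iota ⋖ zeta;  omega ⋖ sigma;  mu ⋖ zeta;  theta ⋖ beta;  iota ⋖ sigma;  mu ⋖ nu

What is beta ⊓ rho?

rho

Common lower bounds of {beta, rho}: eps, iota, mu, omicron, rho, ups, zeta.
The greatest among these is rho.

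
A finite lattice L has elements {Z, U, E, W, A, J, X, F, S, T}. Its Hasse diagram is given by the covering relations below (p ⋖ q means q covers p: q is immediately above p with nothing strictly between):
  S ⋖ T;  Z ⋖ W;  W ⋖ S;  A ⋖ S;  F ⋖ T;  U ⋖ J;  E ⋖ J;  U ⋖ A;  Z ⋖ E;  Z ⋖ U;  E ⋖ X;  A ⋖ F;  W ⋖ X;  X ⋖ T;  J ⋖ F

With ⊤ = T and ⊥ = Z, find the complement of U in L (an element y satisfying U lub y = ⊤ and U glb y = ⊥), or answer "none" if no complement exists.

X

Need y with U ∨ y = T and U ∧ y = Z.
Checking each element gives: X.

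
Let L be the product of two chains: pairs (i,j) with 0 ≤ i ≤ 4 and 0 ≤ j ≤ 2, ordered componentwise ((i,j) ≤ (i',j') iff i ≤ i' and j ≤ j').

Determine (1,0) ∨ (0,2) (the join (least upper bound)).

Common upper bounds of {(1,0), (0,2)}: (1,2), (2,2), (3,2), (4,2).
The least among these is (1,2).

(1,2)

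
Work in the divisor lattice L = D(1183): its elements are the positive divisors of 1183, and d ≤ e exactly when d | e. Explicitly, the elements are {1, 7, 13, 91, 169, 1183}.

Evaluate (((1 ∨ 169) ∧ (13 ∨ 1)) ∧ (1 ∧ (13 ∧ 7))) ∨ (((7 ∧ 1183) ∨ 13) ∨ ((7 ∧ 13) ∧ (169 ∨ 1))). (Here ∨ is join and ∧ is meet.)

91

1 ∨ 169 = 169
13 ∨ 1 = 13
169 ∧ 13 = 13
13 ∧ 7 = 1
1 ∧ 1 = 1
13 ∧ 1 = 1
7 ∧ 1183 = 7
7 ∨ 13 = 91
7 ∧ 13 = 1
169 ∨ 1 = 169
1 ∧ 169 = 1
91 ∨ 1 = 91
1 ∨ 91 = 91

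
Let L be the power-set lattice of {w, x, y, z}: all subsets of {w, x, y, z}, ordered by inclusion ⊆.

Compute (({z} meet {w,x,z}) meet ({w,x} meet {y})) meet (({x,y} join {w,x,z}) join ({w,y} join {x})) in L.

{z} ∧ {w,x,z} = {z}
{w,x} ∧ {y} = ∅
{z} ∧ ∅ = ∅
{x,y} ∨ {w,x,z} = {w,x,y,z}
{w,y} ∨ {x} = {w,x,y}
{w,x,y,z} ∨ {w,x,y} = {w,x,y,z}
∅ ∧ {w,x,y,z} = ∅

∅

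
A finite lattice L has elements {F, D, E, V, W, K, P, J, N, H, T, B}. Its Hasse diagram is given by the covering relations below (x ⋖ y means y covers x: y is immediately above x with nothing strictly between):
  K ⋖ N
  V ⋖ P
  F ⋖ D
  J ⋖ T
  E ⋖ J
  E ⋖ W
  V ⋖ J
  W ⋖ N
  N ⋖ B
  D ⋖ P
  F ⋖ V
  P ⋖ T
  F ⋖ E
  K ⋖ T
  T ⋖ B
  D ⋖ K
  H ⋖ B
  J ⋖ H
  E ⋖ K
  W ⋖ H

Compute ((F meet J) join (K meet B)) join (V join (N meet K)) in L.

T

F ∧ J = F
K ∧ B = K
F ∨ K = K
N ∧ K = K
V ∨ K = T
K ∨ T = T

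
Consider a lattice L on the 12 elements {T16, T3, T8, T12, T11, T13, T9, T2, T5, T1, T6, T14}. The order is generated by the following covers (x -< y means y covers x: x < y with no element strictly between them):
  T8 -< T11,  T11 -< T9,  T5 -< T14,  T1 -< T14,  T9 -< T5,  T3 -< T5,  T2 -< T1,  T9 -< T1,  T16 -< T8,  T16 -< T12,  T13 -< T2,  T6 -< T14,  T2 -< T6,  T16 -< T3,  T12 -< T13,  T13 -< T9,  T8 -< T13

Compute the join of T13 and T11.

Common upper bounds of {T13, T11}: T1, T14, T5, T9.
The least among these is T9.

T9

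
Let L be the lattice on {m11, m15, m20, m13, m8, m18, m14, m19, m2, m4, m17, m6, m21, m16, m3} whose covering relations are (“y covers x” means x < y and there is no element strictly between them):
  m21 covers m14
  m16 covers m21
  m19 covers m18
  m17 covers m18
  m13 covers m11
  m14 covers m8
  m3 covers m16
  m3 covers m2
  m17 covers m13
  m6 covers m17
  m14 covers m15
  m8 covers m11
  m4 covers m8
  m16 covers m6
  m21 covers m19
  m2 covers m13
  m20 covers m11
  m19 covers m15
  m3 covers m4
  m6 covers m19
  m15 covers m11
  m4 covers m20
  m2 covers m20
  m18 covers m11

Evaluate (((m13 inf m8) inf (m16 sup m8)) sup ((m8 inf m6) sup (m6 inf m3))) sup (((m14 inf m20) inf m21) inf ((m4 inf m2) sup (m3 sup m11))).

m6

m13 ∧ m8 = m11
m16 ∨ m8 = m16
m11 ∧ m16 = m11
m8 ∧ m6 = m11
m6 ∧ m3 = m6
m11 ∨ m6 = m6
m11 ∨ m6 = m6
m14 ∧ m20 = m11
m11 ∧ m21 = m11
m4 ∧ m2 = m20
m3 ∨ m11 = m3
m20 ∨ m3 = m3
m11 ∧ m3 = m11
m6 ∨ m11 = m6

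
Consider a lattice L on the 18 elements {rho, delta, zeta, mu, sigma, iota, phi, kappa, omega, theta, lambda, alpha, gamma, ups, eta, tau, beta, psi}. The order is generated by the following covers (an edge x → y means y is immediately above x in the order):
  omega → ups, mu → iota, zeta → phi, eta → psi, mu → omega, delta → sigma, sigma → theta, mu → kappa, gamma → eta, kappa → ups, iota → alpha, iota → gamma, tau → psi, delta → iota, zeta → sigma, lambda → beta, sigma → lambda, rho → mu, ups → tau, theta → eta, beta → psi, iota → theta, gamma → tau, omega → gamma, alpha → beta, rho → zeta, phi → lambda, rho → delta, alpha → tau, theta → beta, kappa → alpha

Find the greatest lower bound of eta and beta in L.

theta

Common lower bounds of {eta, beta}: delta, iota, mu, rho, sigma, theta, zeta.
The greatest among these is theta.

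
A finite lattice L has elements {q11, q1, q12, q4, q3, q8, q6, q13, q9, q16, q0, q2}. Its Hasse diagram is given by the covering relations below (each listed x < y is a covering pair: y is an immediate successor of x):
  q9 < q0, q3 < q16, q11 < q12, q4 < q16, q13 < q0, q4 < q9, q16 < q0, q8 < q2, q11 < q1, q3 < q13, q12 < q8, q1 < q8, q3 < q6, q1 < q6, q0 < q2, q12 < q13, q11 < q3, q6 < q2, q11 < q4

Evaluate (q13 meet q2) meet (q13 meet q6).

q3

q13 ∧ q2 = q13
q13 ∧ q6 = q3
q13 ∧ q3 = q3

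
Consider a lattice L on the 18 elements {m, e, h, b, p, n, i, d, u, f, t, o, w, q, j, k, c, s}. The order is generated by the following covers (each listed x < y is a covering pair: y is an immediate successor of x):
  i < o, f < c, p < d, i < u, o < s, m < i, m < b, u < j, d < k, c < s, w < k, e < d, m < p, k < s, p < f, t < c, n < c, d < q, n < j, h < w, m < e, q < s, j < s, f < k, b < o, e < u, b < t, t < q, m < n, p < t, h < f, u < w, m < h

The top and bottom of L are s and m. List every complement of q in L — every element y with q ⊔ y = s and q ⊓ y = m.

Need y with q ∨ y = s and q ∧ y = m.
Checking each element gives: h, i, n.

h, i, n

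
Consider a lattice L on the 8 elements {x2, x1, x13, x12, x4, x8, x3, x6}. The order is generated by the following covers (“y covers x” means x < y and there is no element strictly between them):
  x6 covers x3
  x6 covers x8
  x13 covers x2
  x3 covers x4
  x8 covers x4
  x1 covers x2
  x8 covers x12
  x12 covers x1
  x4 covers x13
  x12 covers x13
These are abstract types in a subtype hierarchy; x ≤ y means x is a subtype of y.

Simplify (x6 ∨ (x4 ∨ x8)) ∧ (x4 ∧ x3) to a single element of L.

x4 ∨ x8 = x8
x6 ∨ x8 = x6
x4 ∧ x3 = x4
x6 ∧ x4 = x4

x4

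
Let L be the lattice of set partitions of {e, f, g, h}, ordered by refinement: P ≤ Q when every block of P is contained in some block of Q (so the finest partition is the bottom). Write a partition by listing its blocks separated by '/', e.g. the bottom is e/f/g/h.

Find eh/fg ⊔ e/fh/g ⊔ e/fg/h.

The join of eh/fg, e/fh/g, e/fg/h merges any blocks that overlap across the partitions, giving efgh.

efgh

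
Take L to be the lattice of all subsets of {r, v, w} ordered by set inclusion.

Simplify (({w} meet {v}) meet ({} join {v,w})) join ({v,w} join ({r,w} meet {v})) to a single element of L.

{v,w}

{w} ∧ {v} = {}
{} ∨ {v,w} = {v,w}
{} ∧ {v,w} = {}
{r,w} ∧ {v} = {}
{v,w} ∨ {} = {v,w}
{} ∨ {v,w} = {v,w}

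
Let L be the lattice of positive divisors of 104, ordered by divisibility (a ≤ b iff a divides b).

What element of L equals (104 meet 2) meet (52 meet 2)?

2

104 ∧ 2 = 2
52 ∧ 2 = 2
2 ∧ 2 = 2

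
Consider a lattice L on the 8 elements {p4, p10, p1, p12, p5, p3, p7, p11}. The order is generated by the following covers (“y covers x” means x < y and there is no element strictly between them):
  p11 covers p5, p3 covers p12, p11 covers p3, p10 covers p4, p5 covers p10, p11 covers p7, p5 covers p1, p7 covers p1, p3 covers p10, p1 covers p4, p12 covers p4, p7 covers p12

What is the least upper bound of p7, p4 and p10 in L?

p11

Common upper bounds of {p7, p4, p10}: p11.
The least among these is p11.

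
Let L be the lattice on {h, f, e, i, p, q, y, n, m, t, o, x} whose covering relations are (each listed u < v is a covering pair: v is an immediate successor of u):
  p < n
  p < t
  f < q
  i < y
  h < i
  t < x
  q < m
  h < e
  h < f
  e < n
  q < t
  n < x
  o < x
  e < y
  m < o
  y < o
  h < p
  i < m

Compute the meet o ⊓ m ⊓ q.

Common lower bounds of {o, m, q}: f, h, q.
The greatest among these is q.

q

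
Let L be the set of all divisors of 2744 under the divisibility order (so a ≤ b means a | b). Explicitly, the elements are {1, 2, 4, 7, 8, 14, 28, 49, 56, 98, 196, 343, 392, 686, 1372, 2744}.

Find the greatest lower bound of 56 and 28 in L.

28

In the divisibility order, the meet is the greatest common divisor: gcd(56, 28) = 28.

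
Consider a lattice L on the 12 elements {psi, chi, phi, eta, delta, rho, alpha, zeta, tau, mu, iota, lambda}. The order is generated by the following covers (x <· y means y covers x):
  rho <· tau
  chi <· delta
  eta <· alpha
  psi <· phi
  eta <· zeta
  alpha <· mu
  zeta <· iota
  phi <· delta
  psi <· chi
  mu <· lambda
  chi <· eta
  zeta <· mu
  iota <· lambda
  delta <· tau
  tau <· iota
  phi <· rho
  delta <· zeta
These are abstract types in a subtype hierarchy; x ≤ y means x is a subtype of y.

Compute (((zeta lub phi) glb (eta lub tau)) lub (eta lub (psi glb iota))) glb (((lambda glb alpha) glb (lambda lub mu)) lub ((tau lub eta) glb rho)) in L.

zeta ∨ phi = zeta
eta ∨ tau = iota
zeta ∧ iota = zeta
psi ∧ iota = psi
eta ∨ psi = eta
zeta ∨ eta = zeta
lambda ∧ alpha = alpha
lambda ∨ mu = lambda
alpha ∧ lambda = alpha
tau ∨ eta = iota
iota ∧ rho = rho
alpha ∨ rho = lambda
zeta ∧ lambda = zeta

zeta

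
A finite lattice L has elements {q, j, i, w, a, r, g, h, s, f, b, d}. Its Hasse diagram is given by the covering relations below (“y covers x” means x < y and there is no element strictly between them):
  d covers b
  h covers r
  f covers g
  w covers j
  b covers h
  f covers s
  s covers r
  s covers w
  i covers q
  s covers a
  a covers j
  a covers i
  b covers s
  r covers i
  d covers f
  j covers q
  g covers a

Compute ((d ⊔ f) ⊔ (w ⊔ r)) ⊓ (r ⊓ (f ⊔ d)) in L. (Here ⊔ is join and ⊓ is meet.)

d ∨ f = d
w ∨ r = s
d ∨ s = d
f ∨ d = d
r ∧ d = r
d ∧ r = r

r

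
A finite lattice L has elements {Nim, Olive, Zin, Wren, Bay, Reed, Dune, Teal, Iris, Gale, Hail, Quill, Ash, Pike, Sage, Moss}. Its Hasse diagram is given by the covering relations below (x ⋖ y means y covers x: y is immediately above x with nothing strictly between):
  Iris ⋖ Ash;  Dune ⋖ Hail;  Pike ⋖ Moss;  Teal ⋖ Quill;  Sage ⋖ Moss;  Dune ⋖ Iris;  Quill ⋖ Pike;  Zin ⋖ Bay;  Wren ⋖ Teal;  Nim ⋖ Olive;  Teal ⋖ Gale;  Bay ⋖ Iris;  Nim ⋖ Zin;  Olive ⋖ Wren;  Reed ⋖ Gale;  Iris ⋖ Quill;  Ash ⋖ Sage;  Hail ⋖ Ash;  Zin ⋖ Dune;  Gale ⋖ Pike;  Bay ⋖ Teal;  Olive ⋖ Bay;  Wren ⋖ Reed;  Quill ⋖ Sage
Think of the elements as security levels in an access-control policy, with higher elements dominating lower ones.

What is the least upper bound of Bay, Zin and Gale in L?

Gale

Common upper bounds of {Bay, Zin, Gale}: Gale, Moss, Pike.
The least among these is Gale.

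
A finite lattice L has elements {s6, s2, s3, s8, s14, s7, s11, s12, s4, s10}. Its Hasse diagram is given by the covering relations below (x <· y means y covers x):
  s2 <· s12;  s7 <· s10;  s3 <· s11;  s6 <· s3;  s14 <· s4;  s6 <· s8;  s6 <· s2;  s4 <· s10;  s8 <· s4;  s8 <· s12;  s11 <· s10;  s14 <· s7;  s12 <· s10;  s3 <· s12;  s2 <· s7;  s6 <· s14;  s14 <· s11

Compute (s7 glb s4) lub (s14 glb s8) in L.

s7 ∧ s4 = s14
s14 ∧ s8 = s6
s14 ∨ s6 = s14

s14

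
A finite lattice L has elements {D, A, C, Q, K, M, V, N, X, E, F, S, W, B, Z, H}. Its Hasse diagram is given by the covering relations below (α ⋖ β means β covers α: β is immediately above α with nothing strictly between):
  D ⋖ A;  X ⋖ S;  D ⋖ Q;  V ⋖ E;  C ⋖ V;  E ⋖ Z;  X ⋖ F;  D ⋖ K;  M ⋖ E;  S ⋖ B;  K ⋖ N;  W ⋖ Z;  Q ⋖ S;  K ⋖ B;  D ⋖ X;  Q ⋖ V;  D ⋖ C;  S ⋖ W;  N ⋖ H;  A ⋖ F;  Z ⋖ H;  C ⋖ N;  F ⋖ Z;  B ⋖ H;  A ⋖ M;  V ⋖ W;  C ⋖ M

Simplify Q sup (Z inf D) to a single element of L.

Q

Z ∧ D = D
Q ∨ D = Q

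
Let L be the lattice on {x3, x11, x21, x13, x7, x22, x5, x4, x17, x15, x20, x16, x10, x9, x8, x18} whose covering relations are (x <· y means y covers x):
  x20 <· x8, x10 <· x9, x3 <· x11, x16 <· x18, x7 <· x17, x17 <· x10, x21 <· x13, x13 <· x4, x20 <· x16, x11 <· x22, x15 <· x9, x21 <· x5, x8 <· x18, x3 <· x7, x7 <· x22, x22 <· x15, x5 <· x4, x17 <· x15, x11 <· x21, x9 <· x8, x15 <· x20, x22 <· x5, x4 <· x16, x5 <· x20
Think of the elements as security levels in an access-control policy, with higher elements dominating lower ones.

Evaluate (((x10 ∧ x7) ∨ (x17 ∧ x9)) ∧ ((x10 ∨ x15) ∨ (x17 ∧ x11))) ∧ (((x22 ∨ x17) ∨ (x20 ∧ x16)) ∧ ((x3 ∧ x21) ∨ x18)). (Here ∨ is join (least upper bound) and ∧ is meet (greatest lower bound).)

x10 ∧ x7 = x7
x17 ∧ x9 = x17
x7 ∨ x17 = x17
x10 ∨ x15 = x9
x17 ∧ x11 = x3
x9 ∨ x3 = x9
x17 ∧ x9 = x17
x22 ∨ x17 = x15
x20 ∧ x16 = x20
x15 ∨ x20 = x20
x3 ∧ x21 = x3
x3 ∨ x18 = x18
x20 ∧ x18 = x20
x17 ∧ x20 = x17

x17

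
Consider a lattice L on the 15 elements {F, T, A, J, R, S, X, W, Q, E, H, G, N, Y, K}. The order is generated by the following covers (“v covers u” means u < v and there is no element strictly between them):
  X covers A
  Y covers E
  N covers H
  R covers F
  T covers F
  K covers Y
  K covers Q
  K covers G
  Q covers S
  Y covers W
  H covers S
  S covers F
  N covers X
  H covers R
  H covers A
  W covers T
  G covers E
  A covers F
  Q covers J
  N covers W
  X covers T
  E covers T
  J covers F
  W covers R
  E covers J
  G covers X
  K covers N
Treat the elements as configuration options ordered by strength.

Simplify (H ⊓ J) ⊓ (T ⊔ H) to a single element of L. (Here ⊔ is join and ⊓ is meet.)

H ∧ J = F
T ∨ H = N
F ∧ N = F

F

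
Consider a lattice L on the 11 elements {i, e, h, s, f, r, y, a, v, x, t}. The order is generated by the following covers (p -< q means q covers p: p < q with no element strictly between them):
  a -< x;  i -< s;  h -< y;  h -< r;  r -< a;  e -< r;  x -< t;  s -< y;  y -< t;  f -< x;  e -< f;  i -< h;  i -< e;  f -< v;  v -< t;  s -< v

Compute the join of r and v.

Common upper bounds of {r, v}: t.
The least among these is t.

t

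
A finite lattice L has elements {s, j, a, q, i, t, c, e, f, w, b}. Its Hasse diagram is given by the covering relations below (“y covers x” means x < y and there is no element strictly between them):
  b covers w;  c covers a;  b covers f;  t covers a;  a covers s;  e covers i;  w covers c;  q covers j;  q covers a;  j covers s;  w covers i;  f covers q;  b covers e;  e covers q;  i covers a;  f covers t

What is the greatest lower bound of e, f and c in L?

a

Common lower bounds of {e, f, c}: a, s.
The greatest among these is a.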